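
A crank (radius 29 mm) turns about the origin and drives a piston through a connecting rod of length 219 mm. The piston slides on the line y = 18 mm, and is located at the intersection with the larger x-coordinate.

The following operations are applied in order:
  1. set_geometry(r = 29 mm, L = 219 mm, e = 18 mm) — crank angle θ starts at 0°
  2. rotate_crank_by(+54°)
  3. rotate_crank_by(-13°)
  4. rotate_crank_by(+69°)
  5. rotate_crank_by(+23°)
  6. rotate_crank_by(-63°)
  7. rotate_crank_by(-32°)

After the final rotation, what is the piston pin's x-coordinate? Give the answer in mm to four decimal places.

241.8523

set_geometry: r = 29 mm, L = 219 mm, e = 18 mm; θ ← 0°
rotate_crank_by(+54°): θ ← 0° +54° = 54°
rotate_crank_by(-13°): θ ← 54° -13° = 41°
rotate_crank_by(+69°): θ ← 41° +69° = 110°
rotate_crank_by(+23°): θ ← 110° +23° = 133°
rotate_crank_by(-63°): θ ← 133° -63° = 70°
rotate_crank_by(-32°): θ ← 70° -32° = 38°
crank pin P = (r cos θ, r sin θ) = (22.852312, 17.854183)
h = r sin θ − e = 17.854183 − 18 = -0.145817
x = r cos θ + √(L² − h²) = 22.852312 + √(47961.0 − 0.0213) = 22.852312 + 218.999951 = 241.852263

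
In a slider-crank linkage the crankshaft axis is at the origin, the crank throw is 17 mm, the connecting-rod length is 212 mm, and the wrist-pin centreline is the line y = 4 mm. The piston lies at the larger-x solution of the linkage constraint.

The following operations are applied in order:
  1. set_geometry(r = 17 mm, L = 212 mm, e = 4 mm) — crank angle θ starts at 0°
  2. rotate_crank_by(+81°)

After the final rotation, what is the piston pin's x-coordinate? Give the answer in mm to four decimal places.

214.2732

set_geometry: r = 17 mm, L = 212 mm, e = 4 mm; θ ← 0°
rotate_crank_by(+81°): θ ← 0° +81° = 81°
crank pin P = (r cos θ, r sin θ) = (2.659386, 16.790702)
h = r sin θ − e = 16.790702 − 4 = 12.790702
x = r cos θ + √(L² − h²) = 2.659386 + √(44944.0 − 163.6021) = 2.659386 + 211.613794 = 214.273180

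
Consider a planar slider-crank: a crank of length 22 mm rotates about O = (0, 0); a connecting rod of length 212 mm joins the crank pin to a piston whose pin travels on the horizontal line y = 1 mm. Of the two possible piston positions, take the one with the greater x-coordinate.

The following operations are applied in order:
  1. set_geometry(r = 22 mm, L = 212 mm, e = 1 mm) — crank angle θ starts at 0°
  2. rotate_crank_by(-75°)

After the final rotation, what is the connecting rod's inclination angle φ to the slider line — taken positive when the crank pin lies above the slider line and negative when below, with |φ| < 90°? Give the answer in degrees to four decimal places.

set_geometry: r = 22 mm, L = 212 mm, e = 1 mm; θ ← 0°
rotate_crank_by(-75°): θ ← 0° -75° = -75°
crank pin P = (r cos θ, r sin θ) = (5.694019, -21.250368)
h = r sin θ − e = -21.250368 − 1 = -22.250368
sin φ = h / L = -22.250368 / 212 = -0.10495457
φ = arcsin(-0.10495457) = -6.024549°

-6.0245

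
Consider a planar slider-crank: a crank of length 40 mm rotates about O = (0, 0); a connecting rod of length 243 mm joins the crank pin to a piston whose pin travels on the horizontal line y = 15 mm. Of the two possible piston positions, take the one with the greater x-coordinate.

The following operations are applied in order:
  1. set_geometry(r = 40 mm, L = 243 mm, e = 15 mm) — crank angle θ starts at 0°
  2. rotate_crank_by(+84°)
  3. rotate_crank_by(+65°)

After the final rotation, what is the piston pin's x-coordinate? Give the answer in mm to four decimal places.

set_geometry: r = 40 mm, L = 243 mm, e = 15 mm; θ ← 0°
rotate_crank_by(+84°): θ ← 0° +84° = 84°
rotate_crank_by(+65°): θ ← 84° +65° = 149°
crank pin P = (r cos θ, r sin θ) = (-34.286692, 20.601523)
h = r sin θ − e = 20.601523 − 15 = 5.601523
x = r cos θ + √(L² − h²) = -34.286692 + √(59049.0 − 31.3771) = -34.286692 + 242.935430 = 208.648738

208.6487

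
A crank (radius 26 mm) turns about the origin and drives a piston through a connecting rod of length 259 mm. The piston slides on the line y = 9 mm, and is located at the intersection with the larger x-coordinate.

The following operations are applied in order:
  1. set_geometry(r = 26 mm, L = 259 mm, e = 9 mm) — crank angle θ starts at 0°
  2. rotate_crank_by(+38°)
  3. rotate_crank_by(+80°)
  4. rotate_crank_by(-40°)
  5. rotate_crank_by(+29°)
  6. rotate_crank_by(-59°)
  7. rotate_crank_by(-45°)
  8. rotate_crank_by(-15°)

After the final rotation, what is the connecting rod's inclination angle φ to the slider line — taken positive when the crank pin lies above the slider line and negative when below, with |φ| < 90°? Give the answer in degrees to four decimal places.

-3.1885

set_geometry: r = 26 mm, L = 259 mm, e = 9 mm; θ ← 0°
rotate_crank_by(+38°): θ ← 0° +38° = 38°
rotate_crank_by(+80°): θ ← 38° +80° = 118°
rotate_crank_by(-40°): θ ← 118° -40° = 78°
rotate_crank_by(+29°): θ ← 78° +29° = 107°
rotate_crank_by(-59°): θ ← 107° -59° = 48°
rotate_crank_by(-45°): θ ← 48° -45° = 3°
rotate_crank_by(-15°): θ ← 3° -15° = -12°
crank pin P = (r cos θ, r sin θ) = (25.431838, -5.405704)
h = r sin θ − e = -5.405704 − 9 = -14.405704
sin φ = h / L = -14.405704 / 259 = -0.05562048
φ = arcsin(-0.05562048) = -3.188464°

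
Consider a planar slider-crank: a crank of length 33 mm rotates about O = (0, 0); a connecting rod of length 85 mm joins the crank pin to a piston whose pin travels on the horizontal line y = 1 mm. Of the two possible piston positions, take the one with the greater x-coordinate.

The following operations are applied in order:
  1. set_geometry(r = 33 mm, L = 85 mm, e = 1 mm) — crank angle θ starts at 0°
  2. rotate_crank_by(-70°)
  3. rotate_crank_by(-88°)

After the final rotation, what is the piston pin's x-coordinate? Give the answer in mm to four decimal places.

53.3461

set_geometry: r = 33 mm, L = 85 mm, e = 1 mm; θ ← 0°
rotate_crank_by(-70°): θ ← 0° -70° = -70°
rotate_crank_by(-88°): θ ← -70° -88° = -158°
crank pin P = (r cos θ, r sin θ) = (-30.597067, -12.362018)
h = r sin θ − e = -12.362018 − 1 = -13.362018
x = r cos θ + √(L² − h²) = -30.597067 + √(7225.0 − 178.5435) = -30.597067 + 83.943174 = 53.346107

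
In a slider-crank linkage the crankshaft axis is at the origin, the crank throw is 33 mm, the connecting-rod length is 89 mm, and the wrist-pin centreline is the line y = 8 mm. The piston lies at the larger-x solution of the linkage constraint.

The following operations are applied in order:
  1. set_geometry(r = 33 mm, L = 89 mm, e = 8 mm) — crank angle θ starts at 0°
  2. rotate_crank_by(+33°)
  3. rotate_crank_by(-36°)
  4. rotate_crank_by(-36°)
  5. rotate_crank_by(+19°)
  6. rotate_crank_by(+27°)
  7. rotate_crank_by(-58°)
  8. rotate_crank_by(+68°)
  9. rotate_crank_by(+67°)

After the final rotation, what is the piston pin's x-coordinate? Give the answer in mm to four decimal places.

88.9188

set_geometry: r = 33 mm, L = 89 mm, e = 8 mm; θ ← 0°
rotate_crank_by(+33°): θ ← 0° +33° = 33°
rotate_crank_by(-36°): θ ← 33° -36° = -3°
rotate_crank_by(-36°): θ ← -3° -36° = -39°
rotate_crank_by(+19°): θ ← -39° +19° = -20°
rotate_crank_by(+27°): θ ← -20° +27° = 7°
rotate_crank_by(-58°): θ ← 7° -58° = -51°
rotate_crank_by(+68°): θ ← -51° +68° = 17°
rotate_crank_by(+67°): θ ← 17° +67° = 84°
crank pin P = (r cos θ, r sin θ) = (3.449439, 32.819223)
h = r sin θ − e = 32.819223 − 8 = 24.819223
x = r cos θ + √(L² − h²) = 3.449439 + √(7921.0 − 615.9938) = 3.449439 + 85.469329 = 88.918768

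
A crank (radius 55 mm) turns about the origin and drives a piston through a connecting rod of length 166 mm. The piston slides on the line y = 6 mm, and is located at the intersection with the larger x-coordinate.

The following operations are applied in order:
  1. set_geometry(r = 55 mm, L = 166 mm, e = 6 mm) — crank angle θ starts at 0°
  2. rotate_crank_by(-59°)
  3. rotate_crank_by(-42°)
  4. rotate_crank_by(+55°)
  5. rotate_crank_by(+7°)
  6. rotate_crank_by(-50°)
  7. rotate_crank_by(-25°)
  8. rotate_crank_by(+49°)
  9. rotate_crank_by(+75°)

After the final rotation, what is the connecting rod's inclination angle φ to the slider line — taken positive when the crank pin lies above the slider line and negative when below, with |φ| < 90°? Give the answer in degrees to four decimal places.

set_geometry: r = 55 mm, L = 166 mm, e = 6 mm; θ ← 0°
rotate_crank_by(-59°): θ ← 0° -59° = -59°
rotate_crank_by(-42°): θ ← -59° -42° = -101°
rotate_crank_by(+55°): θ ← -101° +55° = -46°
rotate_crank_by(+7°): θ ← -46° +7° = -39°
rotate_crank_by(-50°): θ ← -39° -50° = -89°
rotate_crank_by(-25°): θ ← -89° -25° = -114°
rotate_crank_by(+49°): θ ← -114° +49° = -65°
rotate_crank_by(+75°): θ ← -65° +75° = 10°
crank pin P = (r cos θ, r sin θ) = (54.164426, 9.550650)
h = r sin θ − e = 9.550650 − 6 = 3.550650
sin φ = h / L = 3.550650 / 166 = 0.02138946
φ = arcsin(0.02138946) = 1.225619°

1.2256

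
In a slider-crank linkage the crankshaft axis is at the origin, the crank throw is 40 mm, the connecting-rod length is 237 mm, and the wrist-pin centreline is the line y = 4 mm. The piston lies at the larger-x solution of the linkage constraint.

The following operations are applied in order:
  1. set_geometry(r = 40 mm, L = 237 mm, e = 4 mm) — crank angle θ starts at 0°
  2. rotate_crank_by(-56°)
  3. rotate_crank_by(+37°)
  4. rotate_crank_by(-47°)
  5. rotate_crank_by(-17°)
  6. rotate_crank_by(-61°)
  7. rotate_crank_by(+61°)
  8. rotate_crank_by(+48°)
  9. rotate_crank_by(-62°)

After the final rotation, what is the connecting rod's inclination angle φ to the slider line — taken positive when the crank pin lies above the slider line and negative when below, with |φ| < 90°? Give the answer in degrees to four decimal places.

-10.6259

set_geometry: r = 40 mm, L = 237 mm, e = 4 mm; θ ← 0°
rotate_crank_by(-56°): θ ← 0° -56° = -56°
rotate_crank_by(+37°): θ ← -56° +37° = -19°
rotate_crank_by(-47°): θ ← -19° -47° = -66°
rotate_crank_by(-17°): θ ← -66° -17° = -83°
rotate_crank_by(-61°): θ ← -83° -61° = -144°
rotate_crank_by(+61°): θ ← -144° +61° = -83°
rotate_crank_by(+48°): θ ← -83° +48° = -35°
rotate_crank_by(-62°): θ ← -35° -62° = -97°
crank pin P = (r cos θ, r sin θ) = (-4.874774, -39.701846)
h = r sin θ − e = -39.701846 − 4 = -43.701846
sin φ = h / L = -43.701846 / 237 = -0.18439597
φ = arcsin(-0.18439597) = -10.625918°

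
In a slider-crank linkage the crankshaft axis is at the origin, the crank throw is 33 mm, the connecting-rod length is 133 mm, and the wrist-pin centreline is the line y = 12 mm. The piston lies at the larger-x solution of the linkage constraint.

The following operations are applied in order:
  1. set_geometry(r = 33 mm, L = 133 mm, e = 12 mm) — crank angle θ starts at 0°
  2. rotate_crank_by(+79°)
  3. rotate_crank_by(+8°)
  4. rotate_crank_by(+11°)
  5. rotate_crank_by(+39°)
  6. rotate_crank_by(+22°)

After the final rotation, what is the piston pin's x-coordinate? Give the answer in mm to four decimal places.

102.1917

set_geometry: r = 33 mm, L = 133 mm, e = 12 mm; θ ← 0°
rotate_crank_by(+79°): θ ← 0° +79° = 79°
rotate_crank_by(+8°): θ ← 79° +8° = 87°
rotate_crank_by(+11°): θ ← 87° +11° = 98°
rotate_crank_by(+39°): θ ← 98° +39° = 137°
rotate_crank_by(+22°): θ ← 137° +22° = 159°
crank pin P = (r cos θ, r sin θ) = (-30.808154, 11.826142)
h = r sin θ − e = 11.826142 − 12 = -0.173858
x = r cos θ + √(L² − h²) = -30.808154 + √(17689.0 − 0.0302) = -30.808154 + 132.999886 = 102.191732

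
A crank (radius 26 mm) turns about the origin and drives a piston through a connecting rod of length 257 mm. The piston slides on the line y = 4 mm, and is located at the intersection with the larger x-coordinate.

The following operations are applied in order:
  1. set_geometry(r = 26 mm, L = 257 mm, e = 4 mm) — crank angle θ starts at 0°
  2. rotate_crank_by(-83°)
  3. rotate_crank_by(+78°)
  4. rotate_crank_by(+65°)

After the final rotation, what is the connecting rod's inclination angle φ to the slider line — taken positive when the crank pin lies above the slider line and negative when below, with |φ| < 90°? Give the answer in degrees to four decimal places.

set_geometry: r = 26 mm, L = 257 mm, e = 4 mm; θ ← 0°
rotate_crank_by(-83°): θ ← 0° -83° = -83°
rotate_crank_by(+78°): θ ← -83° +78° = -5°
rotate_crank_by(+65°): θ ← -5° +65° = 60°
crank pin P = (r cos θ, r sin θ) = (13.000000, 22.516660)
h = r sin θ − e = 22.516660 − 4 = 18.516660
sin φ = h / L = 18.516660 / 257 = 0.07204926
φ = arcsin(0.07204926) = 4.131699°

4.1317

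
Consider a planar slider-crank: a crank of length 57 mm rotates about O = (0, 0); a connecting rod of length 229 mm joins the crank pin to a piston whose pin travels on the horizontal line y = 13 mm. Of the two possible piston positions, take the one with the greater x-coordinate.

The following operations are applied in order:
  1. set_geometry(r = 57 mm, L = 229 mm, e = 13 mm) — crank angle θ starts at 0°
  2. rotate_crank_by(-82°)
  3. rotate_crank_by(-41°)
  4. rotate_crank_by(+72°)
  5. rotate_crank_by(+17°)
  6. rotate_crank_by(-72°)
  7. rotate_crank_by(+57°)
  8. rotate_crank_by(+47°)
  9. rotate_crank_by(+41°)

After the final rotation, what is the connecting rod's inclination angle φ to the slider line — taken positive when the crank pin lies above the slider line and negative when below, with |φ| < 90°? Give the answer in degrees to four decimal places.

set_geometry: r = 57 mm, L = 229 mm, e = 13 mm; θ ← 0°
rotate_crank_by(-82°): θ ← 0° -82° = -82°
rotate_crank_by(-41°): θ ← -82° -41° = -123°
rotate_crank_by(+72°): θ ← -123° +72° = -51°
rotate_crank_by(+17°): θ ← -51° +17° = -34°
rotate_crank_by(-72°): θ ← -34° -72° = -106°
rotate_crank_by(+57°): θ ← -106° +57° = -49°
rotate_crank_by(+47°): θ ← -49° +47° = -2°
rotate_crank_by(+41°): θ ← -2° +41° = 39°
crank pin P = (r cos θ, r sin θ) = (44.297320, 35.871262)
h = r sin θ − e = 35.871262 − 13 = 22.871262
sin φ = h / L = 22.871262 / 229 = 0.09987451
φ = arcsin(0.09987451) = 5.731944°

5.7319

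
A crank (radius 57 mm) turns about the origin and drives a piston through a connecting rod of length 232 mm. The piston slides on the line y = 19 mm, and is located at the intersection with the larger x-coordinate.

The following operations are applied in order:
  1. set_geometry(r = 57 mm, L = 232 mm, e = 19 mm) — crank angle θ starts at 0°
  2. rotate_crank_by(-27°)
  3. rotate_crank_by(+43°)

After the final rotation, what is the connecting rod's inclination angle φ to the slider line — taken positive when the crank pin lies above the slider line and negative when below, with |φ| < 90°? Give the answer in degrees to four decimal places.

-0.8122

set_geometry: r = 57 mm, L = 232 mm, e = 19 mm; θ ← 0°
rotate_crank_by(-27°): θ ← 0° -27° = -27°
rotate_crank_by(+43°): θ ← -27° +43° = 16°
crank pin P = (r cos θ, r sin θ) = (54.791917, 15.711329)
h = r sin θ − e = 15.711329 − 19 = -3.288671
sin φ = h / L = -3.288671 / 232 = -0.01417530
φ = arcsin(-0.01417530) = -0.812212°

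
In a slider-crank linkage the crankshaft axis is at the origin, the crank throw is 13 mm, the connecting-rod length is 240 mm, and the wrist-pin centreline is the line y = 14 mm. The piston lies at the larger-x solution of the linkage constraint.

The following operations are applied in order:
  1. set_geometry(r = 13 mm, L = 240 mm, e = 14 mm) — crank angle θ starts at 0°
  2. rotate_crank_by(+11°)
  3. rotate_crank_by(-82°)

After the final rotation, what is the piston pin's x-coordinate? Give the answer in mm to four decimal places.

242.7879

set_geometry: r = 13 mm, L = 240 mm, e = 14 mm; θ ← 0°
rotate_crank_by(+11°): θ ← 0° +11° = 11°
rotate_crank_by(-82°): θ ← 11° -82° = -71°
crank pin P = (r cos θ, r sin θ) = (4.232386, -12.291741)
h = r sin θ − e = -12.291741 − 14 = -26.291741
x = r cos θ + √(L² − h²) = 4.232386 + √(57600.0 − 691.2557) = 4.232386 + 238.555537 = 242.787923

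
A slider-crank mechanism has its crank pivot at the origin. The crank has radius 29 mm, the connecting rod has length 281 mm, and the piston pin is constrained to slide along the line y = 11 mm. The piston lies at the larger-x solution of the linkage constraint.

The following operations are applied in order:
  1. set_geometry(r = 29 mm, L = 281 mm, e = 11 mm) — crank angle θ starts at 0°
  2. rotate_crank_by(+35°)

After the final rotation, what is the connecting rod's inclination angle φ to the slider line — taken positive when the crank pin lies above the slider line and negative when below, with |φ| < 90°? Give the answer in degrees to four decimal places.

1.1488

set_geometry: r = 29 mm, L = 281 mm, e = 11 mm; θ ← 0°
rotate_crank_by(+35°): θ ← 0° +35° = 35°
crank pin P = (r cos θ, r sin θ) = (23.755409, 16.633717)
h = r sin θ − e = 16.633717 − 11 = 5.633717
sin φ = h / L = 5.633717 / 281 = 0.02004881
φ = arcsin(0.02004881) = 1.148789°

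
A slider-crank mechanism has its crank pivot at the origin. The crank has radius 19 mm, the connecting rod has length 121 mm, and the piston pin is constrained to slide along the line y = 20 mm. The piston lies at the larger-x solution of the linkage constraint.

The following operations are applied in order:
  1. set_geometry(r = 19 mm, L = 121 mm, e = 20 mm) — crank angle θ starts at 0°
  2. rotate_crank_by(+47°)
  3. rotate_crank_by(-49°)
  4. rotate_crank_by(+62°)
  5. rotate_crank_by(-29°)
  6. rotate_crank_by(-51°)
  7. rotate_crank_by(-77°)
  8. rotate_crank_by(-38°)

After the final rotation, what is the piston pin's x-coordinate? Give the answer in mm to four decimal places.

102.8538

set_geometry: r = 19 mm, L = 121 mm, e = 20 mm; θ ← 0°
rotate_crank_by(+47°): θ ← 0° +47° = 47°
rotate_crank_by(-49°): θ ← 47° -49° = -2°
rotate_crank_by(+62°): θ ← -2° +62° = 60°
rotate_crank_by(-29°): θ ← 60° -29° = 31°
rotate_crank_by(-51°): θ ← 31° -51° = -20°
rotate_crank_by(-77°): θ ← -20° -77° = -97°
rotate_crank_by(-38°): θ ← -97° -38° = -135°
crank pin P = (r cos θ, r sin θ) = (-13.435029, -13.435029)
h = r sin θ − e = -13.435029 − 20 = -33.435029
x = r cos θ + √(L² − h²) = -13.435029 + √(14641.0 − 1117.9012) = -13.435029 + 116.288860 = 102.853831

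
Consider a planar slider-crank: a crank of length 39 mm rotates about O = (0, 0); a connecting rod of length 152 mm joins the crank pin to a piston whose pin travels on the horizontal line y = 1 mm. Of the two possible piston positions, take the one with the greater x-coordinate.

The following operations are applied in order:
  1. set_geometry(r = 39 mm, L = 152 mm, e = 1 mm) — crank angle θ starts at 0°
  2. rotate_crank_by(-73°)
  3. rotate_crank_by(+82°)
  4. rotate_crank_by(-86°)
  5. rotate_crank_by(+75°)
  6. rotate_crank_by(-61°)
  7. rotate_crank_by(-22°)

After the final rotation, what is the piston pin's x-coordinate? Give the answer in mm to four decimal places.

set_geometry: r = 39 mm, L = 152 mm, e = 1 mm; θ ← 0°
rotate_crank_by(-73°): θ ← 0° -73° = -73°
rotate_crank_by(+82°): θ ← -73° +82° = 9°
rotate_crank_by(-86°): θ ← 9° -86° = -77°
rotate_crank_by(+75°): θ ← -77° +75° = -2°
rotate_crank_by(-61°): θ ← -2° -61° = -63°
rotate_crank_by(-22°): θ ← -63° -22° = -85°
crank pin P = (r cos θ, r sin θ) = (3.399074, -38.851593)
h = r sin θ − e = -38.851593 − 1 = -39.851593
x = r cos θ + √(L² − h²) = 3.399074 + √(23104.0 − 1588.1495) = 3.399074 + 146.682823 = 150.081897

150.0819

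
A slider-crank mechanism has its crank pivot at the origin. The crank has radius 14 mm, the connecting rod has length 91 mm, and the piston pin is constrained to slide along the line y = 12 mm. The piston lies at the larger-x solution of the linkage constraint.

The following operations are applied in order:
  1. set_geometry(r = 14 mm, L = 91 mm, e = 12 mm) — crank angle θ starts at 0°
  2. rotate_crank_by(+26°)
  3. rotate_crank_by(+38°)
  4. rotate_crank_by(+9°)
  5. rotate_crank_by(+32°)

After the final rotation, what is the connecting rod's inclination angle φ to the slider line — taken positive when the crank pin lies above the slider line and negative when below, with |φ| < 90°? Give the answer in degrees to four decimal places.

set_geometry: r = 14 mm, L = 91 mm, e = 12 mm; θ ← 0°
rotate_crank_by(+26°): θ ← 0° +26° = 26°
rotate_crank_by(+38°): θ ← 26° +38° = 64°
rotate_crank_by(+9°): θ ← 64° +9° = 73°
rotate_crank_by(+32°): θ ← 73° +32° = 105°
crank pin P = (r cos θ, r sin θ) = (-3.623467, 13.522962)
h = r sin θ − e = 13.522962 − 12 = 1.522962
sin φ = h / L = 1.522962 / 91 = 0.01673584
φ = arcsin(0.01673584) = 0.958938°

0.9589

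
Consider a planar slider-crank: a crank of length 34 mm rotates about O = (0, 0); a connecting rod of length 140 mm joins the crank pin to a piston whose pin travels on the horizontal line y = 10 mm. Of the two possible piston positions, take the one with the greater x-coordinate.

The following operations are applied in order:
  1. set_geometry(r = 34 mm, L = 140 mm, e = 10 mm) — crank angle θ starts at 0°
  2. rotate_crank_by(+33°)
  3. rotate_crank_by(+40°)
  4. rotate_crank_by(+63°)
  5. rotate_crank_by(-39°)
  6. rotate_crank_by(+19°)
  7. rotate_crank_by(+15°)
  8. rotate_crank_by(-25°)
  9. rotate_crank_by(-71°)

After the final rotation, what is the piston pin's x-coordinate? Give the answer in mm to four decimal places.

set_geometry: r = 34 mm, L = 140 mm, e = 10 mm; θ ← 0°
rotate_crank_by(+33°): θ ← 0° +33° = 33°
rotate_crank_by(+40°): θ ← 33° +40° = 73°
rotate_crank_by(+63°): θ ← 73° +63° = 136°
rotate_crank_by(-39°): θ ← 136° -39° = 97°
rotate_crank_by(+19°): θ ← 97° +19° = 116°
rotate_crank_by(+15°): θ ← 116° +15° = 131°
rotate_crank_by(-25°): θ ← 131° -25° = 106°
rotate_crank_by(-71°): θ ← 106° -71° = 35°
crank pin P = (r cos θ, r sin θ) = (27.851170, 19.501599)
h = r sin θ − e = 19.501599 − 10 = 9.501599
x = r cos θ + √(L² − h²) = 27.851170 + √(19600.0 − 90.2804) = 27.851170 + 139.677198 = 167.528367

167.5284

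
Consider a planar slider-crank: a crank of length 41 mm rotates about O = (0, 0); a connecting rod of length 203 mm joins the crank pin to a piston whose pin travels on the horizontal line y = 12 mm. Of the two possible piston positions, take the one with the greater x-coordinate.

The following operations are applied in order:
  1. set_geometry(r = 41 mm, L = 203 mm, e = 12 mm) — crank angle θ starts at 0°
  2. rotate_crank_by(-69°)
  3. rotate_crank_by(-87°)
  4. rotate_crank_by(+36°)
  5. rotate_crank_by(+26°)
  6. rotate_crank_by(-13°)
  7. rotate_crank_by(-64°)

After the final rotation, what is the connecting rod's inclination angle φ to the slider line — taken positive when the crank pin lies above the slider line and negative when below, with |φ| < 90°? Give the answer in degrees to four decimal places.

set_geometry: r = 41 mm, L = 203 mm, e = 12 mm; θ ← 0°
rotate_crank_by(-69°): θ ← 0° -69° = -69°
rotate_crank_by(-87°): θ ← -69° -87° = -156°
rotate_crank_by(+36°): θ ← -156° +36° = -120°
rotate_crank_by(+26°): θ ← -120° +26° = -94°
rotate_crank_by(-13°): θ ← -94° -13° = -107°
rotate_crank_by(-64°): θ ← -107° -64° = -171°
crank pin P = (r cos θ, r sin θ) = (-40.495222, -6.413813)
h = r sin θ − e = -6.413813 − 12 = -18.413813
sin φ = h / L = -18.413813 / 203 = -0.09070844
φ = arcsin(-0.09070844) = -5.204364°

-5.2044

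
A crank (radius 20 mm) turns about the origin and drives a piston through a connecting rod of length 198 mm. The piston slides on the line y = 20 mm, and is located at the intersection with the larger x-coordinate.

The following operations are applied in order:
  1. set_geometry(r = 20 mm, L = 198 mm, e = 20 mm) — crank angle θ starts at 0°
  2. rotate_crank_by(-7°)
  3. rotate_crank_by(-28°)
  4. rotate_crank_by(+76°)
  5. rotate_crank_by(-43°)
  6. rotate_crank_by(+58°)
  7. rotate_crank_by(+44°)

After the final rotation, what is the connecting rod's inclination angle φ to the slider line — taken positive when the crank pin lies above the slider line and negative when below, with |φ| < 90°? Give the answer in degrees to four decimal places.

-0.0879

set_geometry: r = 20 mm, L = 198 mm, e = 20 mm; θ ← 0°
rotate_crank_by(-7°): θ ← 0° -7° = -7°
rotate_crank_by(-28°): θ ← -7° -28° = -35°
rotate_crank_by(+76°): θ ← -35° +76° = 41°
rotate_crank_by(-43°): θ ← 41° -43° = -2°
rotate_crank_by(+58°): θ ← -2° +58° = 56°
rotate_crank_by(+44°): θ ← 56° +44° = 100°
crank pin P = (r cos θ, r sin θ) = (-3.472964, 19.696155)
h = r sin θ − e = 19.696155 − 20 = -0.303845
sin φ = h / L = -0.303845 / 198 = -0.00153457
φ = arcsin(-0.00153457) = -0.087924°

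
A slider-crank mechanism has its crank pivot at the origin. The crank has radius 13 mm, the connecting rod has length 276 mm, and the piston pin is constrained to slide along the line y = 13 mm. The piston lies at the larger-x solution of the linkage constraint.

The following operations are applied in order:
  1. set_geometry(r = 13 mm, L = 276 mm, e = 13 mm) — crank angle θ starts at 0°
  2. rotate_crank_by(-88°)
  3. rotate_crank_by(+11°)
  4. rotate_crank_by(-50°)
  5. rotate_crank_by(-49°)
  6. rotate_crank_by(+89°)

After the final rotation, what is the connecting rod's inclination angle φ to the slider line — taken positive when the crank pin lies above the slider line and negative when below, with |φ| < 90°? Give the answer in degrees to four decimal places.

set_geometry: r = 13 mm, L = 276 mm, e = 13 mm; θ ← 0°
rotate_crank_by(-88°): θ ← 0° -88° = -88°
rotate_crank_by(+11°): θ ← -88° +11° = -77°
rotate_crank_by(-50°): θ ← -77° -50° = -127°
rotate_crank_by(-49°): θ ← -127° -49° = -176°
rotate_crank_by(+89°): θ ← -176° +89° = -87°
crank pin P = (r cos θ, r sin θ) = (0.680367, -12.982184)
h = r sin θ − e = -12.982184 − 13 = -25.982184
sin φ = h / L = -25.982184 / 276 = -0.09413835
φ = arcsin(-0.09413835) = -5.401729°

-5.4017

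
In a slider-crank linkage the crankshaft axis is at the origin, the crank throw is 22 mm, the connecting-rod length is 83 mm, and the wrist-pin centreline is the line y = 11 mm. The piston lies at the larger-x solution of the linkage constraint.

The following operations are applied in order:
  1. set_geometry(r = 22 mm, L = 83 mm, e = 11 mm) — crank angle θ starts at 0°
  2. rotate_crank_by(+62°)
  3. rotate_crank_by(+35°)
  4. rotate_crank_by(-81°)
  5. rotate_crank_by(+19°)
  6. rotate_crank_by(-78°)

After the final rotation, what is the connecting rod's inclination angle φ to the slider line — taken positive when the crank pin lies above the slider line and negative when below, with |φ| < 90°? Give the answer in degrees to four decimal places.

-18.2583

set_geometry: r = 22 mm, L = 83 mm, e = 11 mm; θ ← 0°
rotate_crank_by(+62°): θ ← 0° +62° = 62°
rotate_crank_by(+35°): θ ← 62° +35° = 97°
rotate_crank_by(-81°): θ ← 97° -81° = 16°
rotate_crank_by(+19°): θ ← 16° +19° = 35°
rotate_crank_by(-78°): θ ← 35° -78° = -43°
crank pin P = (r cos θ, r sin θ) = (16.089781, -15.003964)
h = r sin θ − e = -15.003964 − 11 = -26.003964
sin φ = h / L = -26.003964 / 83 = -0.31330077
φ = arcsin(-0.31330077) = -18.258263°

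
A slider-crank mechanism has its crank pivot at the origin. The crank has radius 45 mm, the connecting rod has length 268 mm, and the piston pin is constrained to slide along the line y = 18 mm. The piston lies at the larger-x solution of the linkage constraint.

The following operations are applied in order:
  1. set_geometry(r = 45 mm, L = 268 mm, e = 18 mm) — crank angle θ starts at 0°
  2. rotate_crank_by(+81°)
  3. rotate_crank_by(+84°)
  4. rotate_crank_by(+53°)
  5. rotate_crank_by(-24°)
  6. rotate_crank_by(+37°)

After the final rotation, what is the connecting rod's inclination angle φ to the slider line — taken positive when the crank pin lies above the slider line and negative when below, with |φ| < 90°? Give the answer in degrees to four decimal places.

-11.3999

set_geometry: r = 45 mm, L = 268 mm, e = 18 mm; θ ← 0°
rotate_crank_by(+81°): θ ← 0° +81° = 81°
rotate_crank_by(+84°): θ ← 81° +84° = 165°
rotate_crank_by(+53°): θ ← 165° +53° = 218°
rotate_crank_by(-24°): θ ← 218° -24° = 194°
rotate_crank_by(+37°): θ ← 194° +37° = 231°
crank pin P = (r cos θ, r sin θ) = (-28.319418, -34.971568)
h = r sin θ − e = -34.971568 − 18 = -52.971568
sin φ = h / L = -52.971568 / 268 = -0.19765511
φ = arcsin(-0.19765511) = -11.399869°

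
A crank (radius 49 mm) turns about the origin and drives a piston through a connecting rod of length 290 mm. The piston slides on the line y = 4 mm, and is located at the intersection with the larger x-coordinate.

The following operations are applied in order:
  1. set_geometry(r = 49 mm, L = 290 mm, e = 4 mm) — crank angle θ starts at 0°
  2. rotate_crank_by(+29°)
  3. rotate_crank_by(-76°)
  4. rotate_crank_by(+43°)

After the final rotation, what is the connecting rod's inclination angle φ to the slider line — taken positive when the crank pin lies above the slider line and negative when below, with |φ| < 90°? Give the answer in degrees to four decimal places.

set_geometry: r = 49 mm, L = 290 mm, e = 4 mm; θ ← 0°
rotate_crank_by(+29°): θ ← 0° +29° = 29°
rotate_crank_by(-76°): θ ← 29° -76° = -47°
rotate_crank_by(+43°): θ ← -47° +43° = -4°
crank pin P = (r cos θ, r sin θ) = (48.880638, -3.418067)
h = r sin θ − e = -3.418067 − 4 = -7.418067
sin φ = h / L = -7.418067 / 290 = -0.02557954
φ = arcsin(-0.02557954) = -1.465760°

-1.4658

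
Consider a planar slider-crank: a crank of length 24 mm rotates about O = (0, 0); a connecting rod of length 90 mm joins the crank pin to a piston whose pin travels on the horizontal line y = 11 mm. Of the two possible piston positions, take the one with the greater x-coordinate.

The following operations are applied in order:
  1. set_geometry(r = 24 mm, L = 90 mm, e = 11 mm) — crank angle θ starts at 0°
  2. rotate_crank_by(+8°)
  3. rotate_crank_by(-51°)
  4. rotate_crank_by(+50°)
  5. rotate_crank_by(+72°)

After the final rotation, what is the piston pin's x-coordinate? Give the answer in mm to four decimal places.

set_geometry: r = 24 mm, L = 90 mm, e = 11 mm; θ ← 0°
rotate_crank_by(+8°): θ ← 0° +8° = 8°
rotate_crank_by(-51°): θ ← 8° -51° = -43°
rotate_crank_by(+50°): θ ← -43° +50° = 7°
rotate_crank_by(+72°): θ ← 7° +72° = 79°
crank pin P = (r cos θ, r sin θ) = (4.579416, 23.559052)
h = r sin θ − e = 23.559052 − 11 = 12.559052
x = r cos θ + √(L² − h²) = 4.579416 + √(8100.0 − 157.7298) = 4.579416 + 89.119415 = 93.698831

93.6988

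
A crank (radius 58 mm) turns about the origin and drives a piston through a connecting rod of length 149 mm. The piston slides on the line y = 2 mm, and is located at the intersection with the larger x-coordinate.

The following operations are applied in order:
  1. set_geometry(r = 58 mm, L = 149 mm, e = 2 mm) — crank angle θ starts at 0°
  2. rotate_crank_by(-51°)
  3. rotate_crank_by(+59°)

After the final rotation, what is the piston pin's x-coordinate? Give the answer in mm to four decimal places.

set_geometry: r = 58 mm, L = 149 mm, e = 2 mm; θ ← 0°
rotate_crank_by(-51°): θ ← 0° -51° = -51°
rotate_crank_by(+59°): θ ← -51° +59° = 8°
crank pin P = (r cos θ, r sin θ) = (57.435548, 8.072040)
h = r sin θ − e = 8.072040 − 2 = 6.072040
x = r cos θ + √(L² − h²) = 57.435548 + √(22201.0 − 36.8697) = 57.435548 + 148.876225 = 206.311773

206.3118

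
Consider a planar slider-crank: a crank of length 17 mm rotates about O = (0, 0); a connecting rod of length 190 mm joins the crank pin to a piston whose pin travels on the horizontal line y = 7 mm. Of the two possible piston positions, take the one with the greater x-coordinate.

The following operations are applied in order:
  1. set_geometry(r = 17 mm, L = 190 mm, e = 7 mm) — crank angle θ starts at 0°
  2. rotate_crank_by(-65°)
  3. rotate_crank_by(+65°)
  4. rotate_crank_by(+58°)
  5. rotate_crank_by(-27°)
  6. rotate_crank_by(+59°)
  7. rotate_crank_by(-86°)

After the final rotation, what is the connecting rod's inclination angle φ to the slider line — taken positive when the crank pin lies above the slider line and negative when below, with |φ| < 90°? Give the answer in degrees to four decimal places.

set_geometry: r = 17 mm, L = 190 mm, e = 7 mm; θ ← 0°
rotate_crank_by(-65°): θ ← 0° -65° = -65°
rotate_crank_by(+65°): θ ← -65° +65° = 0°
rotate_crank_by(+58°): θ ← 0° +58° = 58°
rotate_crank_by(-27°): θ ← 58° -27° = 31°
rotate_crank_by(+59°): θ ← 31° +59° = 90°
rotate_crank_by(-86°): θ ← 90° -86° = 4°
crank pin P = (r cos θ, r sin θ) = (16.958589, 1.185860)
h = r sin θ − e = 1.185860 − 7 = -5.814140
sin φ = h / L = -5.814140 / 190 = -0.03060074
φ = arcsin(-0.03060074) = -1.753567°

-1.7536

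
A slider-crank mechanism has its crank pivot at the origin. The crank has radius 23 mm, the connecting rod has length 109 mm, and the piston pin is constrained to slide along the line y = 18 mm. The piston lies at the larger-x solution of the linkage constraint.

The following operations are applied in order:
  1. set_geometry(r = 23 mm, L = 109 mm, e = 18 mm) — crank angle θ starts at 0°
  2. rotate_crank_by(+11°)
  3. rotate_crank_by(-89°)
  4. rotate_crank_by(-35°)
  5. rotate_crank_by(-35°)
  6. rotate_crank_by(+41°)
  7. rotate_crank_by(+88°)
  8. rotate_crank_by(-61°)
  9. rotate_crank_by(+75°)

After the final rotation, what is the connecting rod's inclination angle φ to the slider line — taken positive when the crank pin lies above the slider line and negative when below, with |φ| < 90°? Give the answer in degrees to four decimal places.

-10.5753

set_geometry: r = 23 mm, L = 109 mm, e = 18 mm; θ ← 0°
rotate_crank_by(+11°): θ ← 0° +11° = 11°
rotate_crank_by(-89°): θ ← 11° -89° = -78°
rotate_crank_by(-35°): θ ← -78° -35° = -113°
rotate_crank_by(-35°): θ ← -113° -35° = -148°
rotate_crank_by(+41°): θ ← -148° +41° = -107°
rotate_crank_by(+88°): θ ← -107° +88° = -19°
rotate_crank_by(-61°): θ ← -19° -61° = -80°
rotate_crank_by(+75°): θ ← -80° +75° = -5°
crank pin P = (r cos θ, r sin θ) = (22.912478, -2.004582)
h = r sin θ − e = -2.004582 − 18 = -20.004582
sin φ = h / L = -20.004582 / 109 = -0.18352828
φ = arcsin(-0.18352828) = -10.575340°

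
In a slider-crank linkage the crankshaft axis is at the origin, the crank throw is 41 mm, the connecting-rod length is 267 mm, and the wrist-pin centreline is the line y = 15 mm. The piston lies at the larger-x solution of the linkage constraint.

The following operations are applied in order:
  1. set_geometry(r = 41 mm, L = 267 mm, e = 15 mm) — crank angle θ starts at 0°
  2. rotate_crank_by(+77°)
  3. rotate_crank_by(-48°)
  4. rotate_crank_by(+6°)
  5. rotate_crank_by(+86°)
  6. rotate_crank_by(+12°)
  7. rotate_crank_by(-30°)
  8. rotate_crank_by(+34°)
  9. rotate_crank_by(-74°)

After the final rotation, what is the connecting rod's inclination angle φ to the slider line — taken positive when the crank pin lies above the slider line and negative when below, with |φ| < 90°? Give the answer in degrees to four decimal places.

4.6254

set_geometry: r = 41 mm, L = 267 mm, e = 15 mm; θ ← 0°
rotate_crank_by(+77°): θ ← 0° +77° = 77°
rotate_crank_by(-48°): θ ← 77° -48° = 29°
rotate_crank_by(+6°): θ ← 29° +6° = 35°
rotate_crank_by(+86°): θ ← 35° +86° = 121°
rotate_crank_by(+12°): θ ← 121° +12° = 133°
rotate_crank_by(-30°): θ ← 133° -30° = 103°
rotate_crank_by(+34°): θ ← 103° +34° = 137°
rotate_crank_by(-74°): θ ← 137° -74° = 63°
crank pin P = (r cos θ, r sin θ) = (18.613610, 36.531267)
h = r sin θ − e = 36.531267 − 15 = 21.531267
sin φ = h / L = 21.531267 / 267 = 0.08064145
φ = arcsin(0.08064145) = 4.625437°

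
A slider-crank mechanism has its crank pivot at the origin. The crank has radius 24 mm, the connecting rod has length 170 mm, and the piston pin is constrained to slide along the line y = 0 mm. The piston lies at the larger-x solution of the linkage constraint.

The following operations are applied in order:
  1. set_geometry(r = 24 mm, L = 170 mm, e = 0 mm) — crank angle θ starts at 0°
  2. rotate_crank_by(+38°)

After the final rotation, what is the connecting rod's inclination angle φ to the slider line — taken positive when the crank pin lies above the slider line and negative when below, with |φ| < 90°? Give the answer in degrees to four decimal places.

set_geometry: r = 24 mm, L = 170 mm, e = 0 mm; θ ← 0°
rotate_crank_by(+38°): θ ← 0° +38° = 38°
crank pin P = (r cos θ, r sin θ) = (18.912258, 14.775875)
h = r sin θ − e = 14.775875 − 0 = 14.775875
sin φ = h / L = 14.775875 / 170 = 0.08691691
φ = arcsin(0.08691691) = 4.986264°

4.9863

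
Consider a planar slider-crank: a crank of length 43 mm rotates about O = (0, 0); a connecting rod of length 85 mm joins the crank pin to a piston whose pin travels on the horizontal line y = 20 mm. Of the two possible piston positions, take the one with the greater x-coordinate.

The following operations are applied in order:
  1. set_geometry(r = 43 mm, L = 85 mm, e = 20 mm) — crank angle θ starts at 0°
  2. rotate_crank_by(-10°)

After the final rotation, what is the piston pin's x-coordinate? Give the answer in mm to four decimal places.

set_geometry: r = 43 mm, L = 85 mm, e = 20 mm; θ ← 0°
rotate_crank_by(-10°): θ ← 0° -10° = -10°
crank pin P = (r cos θ, r sin θ) = (42.346733, -7.466872)
h = r sin θ − e = -7.466872 − 20 = -27.466872
x = r cos θ + √(L² − h²) = 42.346733 + √(7225.0 − 754.4290) = 42.346733 + 80.439859 = 122.786593

122.7866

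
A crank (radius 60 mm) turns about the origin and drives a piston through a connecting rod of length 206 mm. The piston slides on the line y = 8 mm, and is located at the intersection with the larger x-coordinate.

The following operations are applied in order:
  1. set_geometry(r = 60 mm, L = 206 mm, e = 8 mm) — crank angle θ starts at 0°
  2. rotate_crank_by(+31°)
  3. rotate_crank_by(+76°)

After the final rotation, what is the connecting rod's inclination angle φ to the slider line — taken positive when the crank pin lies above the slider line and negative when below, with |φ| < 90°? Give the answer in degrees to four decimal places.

13.8689

set_geometry: r = 60 mm, L = 206 mm, e = 8 mm; θ ← 0°
rotate_crank_by(+31°): θ ← 0° +31° = 31°
rotate_crank_by(+76°): θ ← 31° +76° = 107°
crank pin P = (r cos θ, r sin θ) = (-17.542302, 57.378285)
h = r sin θ − e = 57.378285 − 8 = 49.378285
sin φ = h / L = 49.378285 / 206 = 0.23970041
φ = arcsin(0.23970041) = 13.868859°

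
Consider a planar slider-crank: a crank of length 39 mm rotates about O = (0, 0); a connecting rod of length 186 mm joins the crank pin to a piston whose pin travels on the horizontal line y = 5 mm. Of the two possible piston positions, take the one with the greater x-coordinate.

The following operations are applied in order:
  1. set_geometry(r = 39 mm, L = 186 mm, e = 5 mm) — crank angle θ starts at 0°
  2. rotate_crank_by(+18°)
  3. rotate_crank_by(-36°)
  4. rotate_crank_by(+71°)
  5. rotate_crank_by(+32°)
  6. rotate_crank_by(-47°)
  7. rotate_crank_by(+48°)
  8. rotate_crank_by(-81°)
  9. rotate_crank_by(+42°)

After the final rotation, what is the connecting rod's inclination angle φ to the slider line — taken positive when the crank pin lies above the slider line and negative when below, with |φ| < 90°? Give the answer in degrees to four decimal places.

set_geometry: r = 39 mm, L = 186 mm, e = 5 mm; θ ← 0°
rotate_crank_by(+18°): θ ← 0° +18° = 18°
rotate_crank_by(-36°): θ ← 18° -36° = -18°
rotate_crank_by(+71°): θ ← -18° +71° = 53°
rotate_crank_by(+32°): θ ← 53° +32° = 85°
rotate_crank_by(-47°): θ ← 85° -47° = 38°
rotate_crank_by(+48°): θ ← 38° +48° = 86°
rotate_crank_by(-81°): θ ← 86° -81° = 5°
rotate_crank_by(+42°): θ ← 5° +42° = 47°
crank pin P = (r cos θ, r sin θ) = (26.597936, 28.522794)
h = r sin θ − e = 28.522794 − 5 = 23.522794
sin φ = h / L = 23.522794 / 186 = 0.12646664
φ = arcsin(0.12646664) = 7.265460°

7.2655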